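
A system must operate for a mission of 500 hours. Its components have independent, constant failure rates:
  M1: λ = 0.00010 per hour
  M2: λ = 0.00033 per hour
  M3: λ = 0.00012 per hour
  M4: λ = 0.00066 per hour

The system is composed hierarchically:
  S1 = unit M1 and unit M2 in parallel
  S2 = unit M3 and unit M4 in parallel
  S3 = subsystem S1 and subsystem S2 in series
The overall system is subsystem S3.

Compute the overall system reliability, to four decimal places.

R(M1) = exp(−0.00010 × 500) = 0.951229
R(M2) = exp(−0.00033 × 500) = 0.847894
R(M3) = exp(−0.00012 × 500) = 0.941765
R(M4) = exp(−0.00066 × 500) = 0.718924
Parallel (M1 and M2): 1 − (1 − 0.951229)(1 − 0.847894) = 0.992582
Parallel (M3 and M4): 1 − (1 − 0.941765)(1 − 0.718924) = 0.983632
Series ([0.992582] and [0.983632]): 0.992582 × 0.983632 = 0.9763

0.9763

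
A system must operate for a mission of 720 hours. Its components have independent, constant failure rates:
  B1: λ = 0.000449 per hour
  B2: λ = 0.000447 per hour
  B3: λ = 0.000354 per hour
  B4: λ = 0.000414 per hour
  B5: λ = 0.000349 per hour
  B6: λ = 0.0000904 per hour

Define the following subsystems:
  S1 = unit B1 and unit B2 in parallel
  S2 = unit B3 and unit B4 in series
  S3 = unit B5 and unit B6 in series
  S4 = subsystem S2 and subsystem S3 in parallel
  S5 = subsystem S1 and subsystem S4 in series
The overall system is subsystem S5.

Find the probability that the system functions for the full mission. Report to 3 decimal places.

0.818

R(B1) = exp(−0.000449 × 720) = 0.72377
R(B2) = exp(−0.000447 × 720) = 0.72481
R(B3) = exp(−0.000354 × 720) = 0.77501
R(B4) = exp(−0.000414 × 720) = 0.74224
R(B5) = exp(−0.000349 × 720) = 0.77780
R(B6) = exp(−0.0000904 × 720) = 0.93699
Parallel (B1 and B2): 1 − (1 − 0.72377)(1 − 0.72481) = 0.92398
Series (B3 and B4): 0.77501 × 0.74224 = 0.57524
Series (B5 and B6): 0.77780 × 0.93699 = 0.72879
Parallel ([0.57524] and [0.72879]): 1 − (1 − 0.57524)(1 − 0.72879) = 0.88480
Series ([0.92398] and [0.88480]): 0.92398 × 0.88480 = 0.818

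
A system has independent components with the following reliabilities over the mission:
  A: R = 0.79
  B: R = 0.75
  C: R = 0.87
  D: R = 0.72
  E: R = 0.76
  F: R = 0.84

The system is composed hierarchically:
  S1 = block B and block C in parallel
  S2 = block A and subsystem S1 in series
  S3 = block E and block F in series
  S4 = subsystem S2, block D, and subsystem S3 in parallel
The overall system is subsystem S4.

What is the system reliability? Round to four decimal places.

0.9761

Parallel (B and C): 1 − (1 − 0.750000)(1 − 0.870000) = 0.967500
Series (A and [0.967500]): 0.790000 × 0.967500 = 0.764325
Series (E and F): 0.760000 × 0.840000 = 0.638400
Parallel ([0.764325], D, and [0.638400]): 1 − (1 − 0.764325)(1 − 0.720000)(1 − 0.638400) = 0.9761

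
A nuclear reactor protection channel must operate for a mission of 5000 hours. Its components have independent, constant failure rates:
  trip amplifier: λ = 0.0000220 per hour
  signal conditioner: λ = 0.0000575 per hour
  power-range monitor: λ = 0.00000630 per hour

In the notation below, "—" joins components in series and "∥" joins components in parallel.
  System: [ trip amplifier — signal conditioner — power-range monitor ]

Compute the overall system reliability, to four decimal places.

R(trip amplifier) = exp(−0.0000220 × 5000) = 0.895834
R(signal conditioner) = exp(−0.0000575 × 5000) = 0.750137
R(power-range monitor) = exp(−0.00000630 × 5000) = 0.968991
Series (trip amplifier, signal conditioner, and power-range monitor): 0.895834 × 0.750137 × 0.968991 = 0.6512

0.6512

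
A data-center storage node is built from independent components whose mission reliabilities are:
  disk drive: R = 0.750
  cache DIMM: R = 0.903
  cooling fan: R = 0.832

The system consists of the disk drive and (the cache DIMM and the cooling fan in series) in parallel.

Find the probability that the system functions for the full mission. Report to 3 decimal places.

Series (cache DIMM and cooling fan): 0.90300 × 0.83200 = 0.75130
Parallel (disk drive and [0.75130]): 1 − (1 − 0.75000)(1 − 0.75130) = 0.938

0.938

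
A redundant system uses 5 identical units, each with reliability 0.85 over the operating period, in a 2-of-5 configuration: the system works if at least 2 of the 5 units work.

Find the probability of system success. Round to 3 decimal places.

0.998

R = Σ_{i=2}^{5} C(5,i) p^i (1−p)^{5−i} with p = 0.85
C(5,2)·0.85^2·0.15^3 = 0.02438
C(5,3)·0.85^3·0.15^2 = 0.13818
C(5,4)·0.85^4·0.15^1 = 0.39150
C(5,5)·0.85^5·0.15^0 = 0.44371
Sum = 0.998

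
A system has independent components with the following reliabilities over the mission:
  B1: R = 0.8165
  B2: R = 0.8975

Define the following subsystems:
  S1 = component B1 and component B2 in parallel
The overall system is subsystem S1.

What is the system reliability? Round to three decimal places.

Parallel (B1 and B2): 1 − (1 − 0.81650)(1 − 0.89750) = 0.981

0.981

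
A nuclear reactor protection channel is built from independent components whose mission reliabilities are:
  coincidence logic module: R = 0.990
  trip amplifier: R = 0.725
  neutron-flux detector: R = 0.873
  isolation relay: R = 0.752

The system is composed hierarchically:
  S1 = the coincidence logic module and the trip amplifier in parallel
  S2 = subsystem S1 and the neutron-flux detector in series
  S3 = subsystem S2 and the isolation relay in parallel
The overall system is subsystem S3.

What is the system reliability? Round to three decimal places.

Parallel (coincidence logic module and trip amplifier): 1 − (1 − 0.99000)(1 − 0.72500) = 0.99725
Series ([0.99725] and neutron-flux detector): 0.99725 × 0.87300 = 0.87060
Parallel ([0.87060] and isolation relay): 1 − (1 − 0.87060)(1 − 0.75200) = 0.968

0.968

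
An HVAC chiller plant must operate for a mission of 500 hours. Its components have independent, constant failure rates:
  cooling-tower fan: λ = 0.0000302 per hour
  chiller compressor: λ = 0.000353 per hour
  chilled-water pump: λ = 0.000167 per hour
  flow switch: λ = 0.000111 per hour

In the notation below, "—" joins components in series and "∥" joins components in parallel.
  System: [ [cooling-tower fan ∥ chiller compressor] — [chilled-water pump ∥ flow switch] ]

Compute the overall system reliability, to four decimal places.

R(cooling-tower fan) = exp(−0.0000302 × 500) = 0.985013
R(chiller compressor) = exp(−0.000353 × 500) = 0.838199
R(chilled-water pump) = exp(−0.000167 × 500) = 0.919891
R(flow switch) = exp(−0.000111 × 500) = 0.946012
Parallel (cooling-tower fan and chiller compressor): 1 − (1 − 0.985013)(1 − 0.838199) = 0.997575
Parallel (chilled-water pump and flow switch): 1 − (1 − 0.919891)(1 − 0.946012) = 0.995675
Series ([0.997575] and [0.995675]): 0.997575 × 0.995675 = 0.9933

0.9933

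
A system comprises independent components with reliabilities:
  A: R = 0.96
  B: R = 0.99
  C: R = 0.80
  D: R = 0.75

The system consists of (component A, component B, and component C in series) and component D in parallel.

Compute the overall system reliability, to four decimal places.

0.9401

Series (A, B, and C): 0.960000 × 0.990000 × 0.800000 = 0.760320
Parallel ([0.760320] and D): 1 − (1 − 0.760320)(1 − 0.750000) = 0.9401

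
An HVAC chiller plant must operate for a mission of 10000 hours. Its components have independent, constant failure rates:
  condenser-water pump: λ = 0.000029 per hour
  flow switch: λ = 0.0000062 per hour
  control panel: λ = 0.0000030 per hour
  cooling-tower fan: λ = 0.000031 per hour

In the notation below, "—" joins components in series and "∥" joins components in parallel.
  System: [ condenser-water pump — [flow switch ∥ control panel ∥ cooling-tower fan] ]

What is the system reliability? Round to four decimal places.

0.7479

R(condenser-water pump) = exp(−0.000029 × 10000) = 0.748264
R(flow switch) = exp(−0.0000062 × 10000) = 0.939883
R(control panel) = exp(−0.0000030 × 10000) = 0.970446
R(cooling-tower fan) = exp(−0.000031 × 10000) = 0.733447
Parallel (flow switch, control panel, and cooling-tower fan): 1 − (1 − 0.939883)(1 − 0.970446)(1 − 0.733447) = 0.999526
Series (condenser-water pump and [0.999526]): 0.748264 × 0.999526 = 0.7479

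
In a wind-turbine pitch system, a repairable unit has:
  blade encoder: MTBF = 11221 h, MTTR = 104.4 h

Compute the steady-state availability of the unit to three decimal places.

A(blade encoder) = MTBF/(MTBF+MTTR) = 11221/(11221+104.4) = 0.991

0.991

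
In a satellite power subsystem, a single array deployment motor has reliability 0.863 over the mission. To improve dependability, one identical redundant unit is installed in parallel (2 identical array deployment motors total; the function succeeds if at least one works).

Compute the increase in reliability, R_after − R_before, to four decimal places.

0.1182

R_before = 0.863
R_after = 1 − (1 − 0.863)^2 = 0.9812
ΔR = 0.9812 − 0.863 = 0.1182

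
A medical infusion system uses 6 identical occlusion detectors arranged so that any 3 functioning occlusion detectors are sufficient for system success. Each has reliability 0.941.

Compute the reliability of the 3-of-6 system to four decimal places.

0.9998

R = Σ_{i=3}^{6} C(6,i) p^i (1−p)^{6−i} with p = 0.941
C(6,3)·0.941^3·0.059^3 = 0.003423
C(6,4)·0.941^4·0.059^2 = 0.040941
C(6,5)·0.941^5·0.059^1 = 0.261187
C(6,6)·0.941^6·0.059^0 = 0.694285
Sum = 0.9998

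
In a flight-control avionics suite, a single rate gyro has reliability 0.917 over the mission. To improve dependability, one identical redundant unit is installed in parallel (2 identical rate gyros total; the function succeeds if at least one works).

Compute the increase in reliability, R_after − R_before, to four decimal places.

0.0761

R_before = 0.917
R_after = 1 − (1 − 0.917)^2 = 0.9931
ΔR = 0.9931 − 0.917 = 0.0761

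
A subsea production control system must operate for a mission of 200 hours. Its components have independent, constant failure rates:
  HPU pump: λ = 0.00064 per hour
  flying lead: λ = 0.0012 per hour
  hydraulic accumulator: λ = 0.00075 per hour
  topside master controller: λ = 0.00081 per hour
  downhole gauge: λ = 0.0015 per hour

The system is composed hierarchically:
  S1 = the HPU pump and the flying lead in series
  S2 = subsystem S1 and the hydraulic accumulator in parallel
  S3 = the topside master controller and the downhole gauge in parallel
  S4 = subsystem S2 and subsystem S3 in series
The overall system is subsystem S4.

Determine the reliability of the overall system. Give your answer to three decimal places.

R(HPU pump) = exp(−0.00064 × 200) = 0.87985
R(flying lead) = exp(−0.0012 × 200) = 0.78663
R(hydraulic accumulator) = exp(−0.00075 × 200) = 0.86071
R(topside master controller) = exp(−0.00081 × 200) = 0.85044
R(downhole gauge) = exp(−0.0015 × 200) = 0.74082
Series (HPU pump and flying lead): 0.87985 × 0.78663 = 0.69212
Parallel ([0.69212] and hydraulic accumulator): 1 − (1 − 0.69212)(1 − 0.86071) = 0.95712
Parallel (topside master controller and downhole gauge): 1 − (1 − 0.85044)(1 − 0.74082) = 0.96124
Series ([0.95712] and [0.96124]): 0.95712 × 0.96124 = 0.920

0.920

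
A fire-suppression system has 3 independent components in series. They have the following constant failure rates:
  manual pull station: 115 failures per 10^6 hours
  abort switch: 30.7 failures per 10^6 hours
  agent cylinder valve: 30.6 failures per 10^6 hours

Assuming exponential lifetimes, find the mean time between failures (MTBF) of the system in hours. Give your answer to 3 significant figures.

5670

Series of exponential components: λ_sys = Σ λ_i
λ_sys = 0.000115 + 0.0000307 + 0.0000306 = 1.7630e-04 /h
MTBF = 1 / λ_sys = 5670 h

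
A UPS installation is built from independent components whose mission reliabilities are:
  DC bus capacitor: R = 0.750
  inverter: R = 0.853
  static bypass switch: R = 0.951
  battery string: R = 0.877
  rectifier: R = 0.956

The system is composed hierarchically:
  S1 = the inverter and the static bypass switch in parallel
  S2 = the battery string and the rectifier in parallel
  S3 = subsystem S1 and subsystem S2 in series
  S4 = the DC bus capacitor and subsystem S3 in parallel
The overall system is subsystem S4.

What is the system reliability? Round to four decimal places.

0.9969

Parallel (inverter and static bypass switch): 1 − (1 − 0.853000)(1 − 0.951000) = 0.992797
Parallel (battery string and rectifier): 1 − (1 − 0.877000)(1 − 0.956000) = 0.994588
Series ([0.992797] and [0.994588]): 0.992797 × 0.994588 = 0.987424
Parallel (DC bus capacitor and [0.987424]): 1 − (1 − 0.750000)(1 − 0.987424) = 0.9969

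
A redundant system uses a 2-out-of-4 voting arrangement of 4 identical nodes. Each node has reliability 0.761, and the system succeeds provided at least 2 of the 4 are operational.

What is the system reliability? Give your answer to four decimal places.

0.9552

R = Σ_{i=2}^{4} C(4,i) p^i (1−p)^{4−i} with p = 0.761
C(4,2)·0.761^2·0.239^2 = 0.198480
C(4,3)·0.761^3·0.239^1 = 0.421320
C(4,4)·0.761^4·0.239^0 = 0.335381
Sum = 0.9552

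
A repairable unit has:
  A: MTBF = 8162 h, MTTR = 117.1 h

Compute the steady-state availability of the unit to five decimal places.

A(A) = MTBF/(MTBF+MTTR) = 8162/(8162+117.1) = 0.98586

0.98586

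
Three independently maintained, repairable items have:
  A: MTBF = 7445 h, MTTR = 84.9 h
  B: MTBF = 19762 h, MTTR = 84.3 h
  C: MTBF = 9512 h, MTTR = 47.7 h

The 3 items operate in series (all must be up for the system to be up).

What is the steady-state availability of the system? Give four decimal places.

0.9796

A(A) = MTBF/(MTBF+MTTR) = 7445/(7445+84.9) = 0.988725
A(B) = MTBF/(MTBF+MTTR) = 19762/(19762+84.3) = 0.995752
A(C) = MTBF/(MTBF+MTTR) = 9512/(9512+47.7) = 0.995010
Series availability: 0.988725 × 0.995752 × 0.995010 = 0.9796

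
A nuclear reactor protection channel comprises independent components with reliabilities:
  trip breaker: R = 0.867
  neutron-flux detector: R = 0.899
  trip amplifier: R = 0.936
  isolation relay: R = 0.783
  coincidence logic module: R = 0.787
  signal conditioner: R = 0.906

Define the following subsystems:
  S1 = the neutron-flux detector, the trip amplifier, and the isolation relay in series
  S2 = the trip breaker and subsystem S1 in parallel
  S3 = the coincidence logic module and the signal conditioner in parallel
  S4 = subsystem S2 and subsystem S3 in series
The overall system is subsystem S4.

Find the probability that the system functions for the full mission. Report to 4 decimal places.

0.9355

Series (neutron-flux detector, trip amplifier, and isolation relay): 0.899000 × 0.936000 × 0.783000 = 0.658866
Parallel (trip breaker and [0.658866]): 1 − (1 − 0.867000)(1 − 0.658866) = 0.954629
Parallel (coincidence logic module and signal conditioner): 1 − (1 − 0.787000)(1 − 0.906000) = 0.979978
Series ([0.954629] and [0.979978]): 0.954629 × 0.979978 = 0.9355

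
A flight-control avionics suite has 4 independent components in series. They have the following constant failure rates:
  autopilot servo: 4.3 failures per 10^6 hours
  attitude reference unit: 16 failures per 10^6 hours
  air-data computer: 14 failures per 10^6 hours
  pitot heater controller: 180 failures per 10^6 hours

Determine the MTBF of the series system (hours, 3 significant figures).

Series of exponential components: λ_sys = Σ λ_i
λ_sys = 0.0000043 + 0.000016 + 0.000014 + 0.00018 = 2.1430e-04 /h
MTBF = 1 / λ_sys = 4670 h

4670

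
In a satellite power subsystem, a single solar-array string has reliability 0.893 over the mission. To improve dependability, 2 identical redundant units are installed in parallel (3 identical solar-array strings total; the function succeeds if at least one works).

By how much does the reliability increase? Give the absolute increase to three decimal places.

R_before = 0.893
R_after = 1 − (1 − 0.893)^3 = 0.999
ΔR = 0.999 − 0.893 = 0.106

0.106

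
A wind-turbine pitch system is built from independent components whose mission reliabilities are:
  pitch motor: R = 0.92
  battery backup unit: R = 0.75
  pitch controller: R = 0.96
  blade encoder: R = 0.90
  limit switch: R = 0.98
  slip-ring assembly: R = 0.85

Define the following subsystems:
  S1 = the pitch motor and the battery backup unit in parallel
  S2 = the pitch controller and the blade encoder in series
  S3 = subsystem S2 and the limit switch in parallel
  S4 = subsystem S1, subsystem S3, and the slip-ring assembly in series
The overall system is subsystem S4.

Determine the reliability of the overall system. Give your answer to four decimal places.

Parallel (pitch motor and battery backup unit): 1 − (1 − 0.920000)(1 − 0.750000) = 0.980000
Series (pitch controller and blade encoder): 0.960000 × 0.900000 = 0.864000
Parallel ([0.864000] and limit switch): 1 − (1 − 0.864000)(1 − 0.980000) = 0.997280
Series ([0.980000], [0.997280], and slip-ring assembly): 0.980000 × 0.997280 × 0.850000 = 0.8307

0.8307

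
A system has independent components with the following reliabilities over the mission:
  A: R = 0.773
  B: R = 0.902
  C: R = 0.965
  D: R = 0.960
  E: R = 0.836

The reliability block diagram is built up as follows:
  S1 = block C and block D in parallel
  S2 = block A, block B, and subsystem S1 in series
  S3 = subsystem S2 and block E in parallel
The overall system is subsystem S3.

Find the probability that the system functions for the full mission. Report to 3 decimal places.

Parallel (C and D): 1 − (1 − 0.96500)(1 − 0.96000) = 0.99860
Series (A, B, and [0.99860]): 0.77300 × 0.90200 × 0.99860 = 0.69627
Parallel ([0.69627] and E): 1 − (1 − 0.69627)(1 − 0.83600) = 0.950

0.950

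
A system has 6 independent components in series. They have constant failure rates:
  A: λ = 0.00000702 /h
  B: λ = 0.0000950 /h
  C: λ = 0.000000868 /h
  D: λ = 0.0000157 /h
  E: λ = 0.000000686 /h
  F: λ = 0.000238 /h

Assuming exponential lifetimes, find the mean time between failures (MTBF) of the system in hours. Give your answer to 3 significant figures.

2800

Series of exponential components: λ_sys = Σ λ_i
λ_sys = 0.00000702 + 0.0000950 + 0.000000868 + 0.0000157 + 0.000000686 + 0.000238 = 3.5727e-04 /h
MTBF = 1 / λ_sys = 2800 h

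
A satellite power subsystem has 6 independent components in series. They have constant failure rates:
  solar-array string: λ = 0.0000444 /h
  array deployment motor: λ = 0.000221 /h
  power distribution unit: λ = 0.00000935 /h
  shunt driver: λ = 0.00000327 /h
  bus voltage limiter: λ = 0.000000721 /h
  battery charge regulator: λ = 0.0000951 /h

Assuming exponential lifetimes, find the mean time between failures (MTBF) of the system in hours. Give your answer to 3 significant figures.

Series of exponential components: λ_sys = Σ λ_i
λ_sys = 0.0000444 + 0.000221 + 0.00000935 + 0.00000327 + 0.000000721 + 0.0000951 = 3.7384e-04 /h
MTBF = 1 / λ_sys = 2670 h

2670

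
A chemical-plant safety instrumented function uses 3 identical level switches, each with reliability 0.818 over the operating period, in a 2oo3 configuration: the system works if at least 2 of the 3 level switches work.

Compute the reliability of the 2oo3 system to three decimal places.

0.913

R = Σ_{i=2}^{3} C(3,i) p^i (1−p)^{3−i} with p = 0.818
C(3,2)·0.818^2·0.182^1 = 0.36534
C(3,3)·0.818^3·0.182^0 = 0.54734
Sum = 0.913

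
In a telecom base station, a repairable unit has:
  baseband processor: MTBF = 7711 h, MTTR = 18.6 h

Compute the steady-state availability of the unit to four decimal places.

A(baseband processor) = MTBF/(MTBF+MTTR) = 7711/(7711+18.6) = 0.9976

0.9976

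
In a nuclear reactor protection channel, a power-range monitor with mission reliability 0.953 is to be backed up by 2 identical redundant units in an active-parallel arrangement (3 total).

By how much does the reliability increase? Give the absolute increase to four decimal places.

0.0469

R_before = 0.953
R_after = 1 − (1 − 0.953)^3 = 0.9999
ΔR = 0.9999 − 0.953 = 0.0469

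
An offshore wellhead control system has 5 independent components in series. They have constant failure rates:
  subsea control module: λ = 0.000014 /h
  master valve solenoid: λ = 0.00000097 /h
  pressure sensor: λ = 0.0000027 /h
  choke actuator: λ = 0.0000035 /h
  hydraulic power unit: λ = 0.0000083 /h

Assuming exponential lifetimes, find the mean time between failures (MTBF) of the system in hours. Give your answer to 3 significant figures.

33900

Series of exponential components: λ_sys = Σ λ_i
λ_sys = 0.000014 + 0.00000097 + 0.0000027 + 0.0000035 + 0.0000083 = 2.9470e-05 /h
MTBF = 1 / λ_sys = 33900 h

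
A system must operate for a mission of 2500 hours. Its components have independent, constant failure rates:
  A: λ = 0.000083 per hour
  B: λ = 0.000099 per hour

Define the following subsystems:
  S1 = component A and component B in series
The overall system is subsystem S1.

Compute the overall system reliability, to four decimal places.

R(A) = exp(−0.000083 × 2500) = 0.812613
R(B) = exp(−0.000099 × 2500) = 0.780750
Series (A and B): 0.812613 × 0.780750 = 0.6344

0.6344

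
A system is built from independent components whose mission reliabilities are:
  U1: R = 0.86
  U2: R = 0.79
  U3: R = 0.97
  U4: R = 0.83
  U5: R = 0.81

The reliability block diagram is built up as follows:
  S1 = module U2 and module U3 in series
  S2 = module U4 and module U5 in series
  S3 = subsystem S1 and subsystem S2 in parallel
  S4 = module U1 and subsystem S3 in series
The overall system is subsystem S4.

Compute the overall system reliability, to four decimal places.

Series (U2 and U3): 0.790000 × 0.970000 = 0.766300
Series (U4 and U5): 0.830000 × 0.810000 = 0.672300
Parallel ([0.766300] and [0.672300]): 1 − (1 − 0.766300)(1 − 0.672300) = 0.923417
Series (U1 and [0.923417]): 0.860000 × 0.923417 = 0.7941

0.7941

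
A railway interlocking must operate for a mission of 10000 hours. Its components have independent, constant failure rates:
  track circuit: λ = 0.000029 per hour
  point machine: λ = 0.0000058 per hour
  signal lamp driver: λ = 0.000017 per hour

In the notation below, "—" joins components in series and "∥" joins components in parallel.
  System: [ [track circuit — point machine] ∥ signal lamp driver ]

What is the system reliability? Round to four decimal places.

0.9541

R(track circuit) = exp(−0.000029 × 10000) = 0.748264
R(point machine) = exp(−0.0000058 × 10000) = 0.943650
R(signal lamp driver) = exp(−0.000017 × 10000) = 0.843665
Series (track circuit and point machine): 0.748264 × 0.943650 = 0.706099
Parallel ([0.706099] and signal lamp driver): 1 − (1 − 0.706099)(1 − 0.843665) = 0.9541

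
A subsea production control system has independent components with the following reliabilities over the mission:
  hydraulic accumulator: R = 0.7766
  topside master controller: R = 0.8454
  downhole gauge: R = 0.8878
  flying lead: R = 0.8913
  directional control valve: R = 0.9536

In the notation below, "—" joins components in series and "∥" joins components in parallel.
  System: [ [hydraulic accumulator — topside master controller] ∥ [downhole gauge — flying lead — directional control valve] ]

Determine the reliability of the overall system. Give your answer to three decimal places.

0.916

Series (hydraulic accumulator and topside master controller): 0.77660 × 0.84540 = 0.65654
Series (downhole gauge, flying lead, and directional control valve): 0.88780 × 0.89130 × 0.95360 = 0.75458
Parallel ([0.65654] and [0.75458]): 1 − (1 − 0.65654)(1 − 0.75458) = 0.916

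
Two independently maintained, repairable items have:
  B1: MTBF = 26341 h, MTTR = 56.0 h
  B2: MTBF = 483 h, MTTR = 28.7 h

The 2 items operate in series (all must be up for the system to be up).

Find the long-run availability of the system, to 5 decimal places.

A(B1) = MTBF/(MTBF+MTTR) = 26341/(26341+56.0) = 0.997879
A(B2) = MTBF/(MTBF+MTTR) = 483/(483+28.7) = 0.943912
Series availability: 0.997879 × 0.943912 = 0.94191

0.94191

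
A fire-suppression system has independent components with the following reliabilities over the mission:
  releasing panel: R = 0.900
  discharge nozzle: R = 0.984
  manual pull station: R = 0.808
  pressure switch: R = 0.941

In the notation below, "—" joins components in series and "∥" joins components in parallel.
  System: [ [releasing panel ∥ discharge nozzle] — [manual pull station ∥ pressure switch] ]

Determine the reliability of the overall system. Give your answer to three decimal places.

Parallel (releasing panel and discharge nozzle): 1 − (1 − 0.90000)(1 − 0.98400) = 0.99840
Parallel (manual pull station and pressure switch): 1 − (1 − 0.80800)(1 − 0.94100) = 0.98867
Series ([0.99840] and [0.98867]): 0.99840 × 0.98867 = 0.987

0.987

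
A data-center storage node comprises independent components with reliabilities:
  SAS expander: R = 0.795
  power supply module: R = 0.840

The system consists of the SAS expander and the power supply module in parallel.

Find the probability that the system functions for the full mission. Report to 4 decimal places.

0.9672

Parallel (SAS expander and power supply module): 1 − (1 − 0.795000)(1 − 0.840000) = 0.9672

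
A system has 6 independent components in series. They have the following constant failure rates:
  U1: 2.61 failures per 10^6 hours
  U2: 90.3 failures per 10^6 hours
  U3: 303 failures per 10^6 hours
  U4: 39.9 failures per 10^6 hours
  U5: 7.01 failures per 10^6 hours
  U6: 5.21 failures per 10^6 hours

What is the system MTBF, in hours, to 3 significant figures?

2230

Series of exponential components: λ_sys = Σ λ_i
λ_sys = 0.00000261 + 0.0000903 + 0.000303 + 0.0000399 + 0.00000701 + 0.00000521 = 4.4803e-04 /h
MTBF = 1 / λ_sys = 2230 h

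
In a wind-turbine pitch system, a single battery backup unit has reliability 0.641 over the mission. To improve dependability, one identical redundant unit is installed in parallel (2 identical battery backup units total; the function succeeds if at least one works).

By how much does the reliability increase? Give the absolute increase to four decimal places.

0.2301

R_before = 0.641
R_after = 1 − (1 − 0.641)^2 = 0.8711
ΔR = 0.8711 − 0.641 = 0.2301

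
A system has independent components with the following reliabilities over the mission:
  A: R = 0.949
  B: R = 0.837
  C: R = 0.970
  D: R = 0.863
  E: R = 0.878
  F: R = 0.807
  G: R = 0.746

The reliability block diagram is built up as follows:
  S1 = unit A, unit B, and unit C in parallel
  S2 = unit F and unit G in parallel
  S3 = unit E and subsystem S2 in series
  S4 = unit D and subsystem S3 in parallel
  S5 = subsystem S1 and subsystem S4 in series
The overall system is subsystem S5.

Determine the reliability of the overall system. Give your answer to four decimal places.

0.9771

Parallel (A, B, and C): 1 − (1 − 0.949000)(1 − 0.837000)(1 − 0.970000) = 0.999751
Parallel (F and G): 1 − (1 − 0.807000)(1 − 0.746000) = 0.950978
Series (E and [0.950978]): 0.878000 × 0.950978 = 0.834959
Parallel (D and [0.834959]): 1 − (1 − 0.863000)(1 − 0.834959) = 0.977389
Series ([0.999751] and [0.977389]): 0.999751 × 0.977389 = 0.9771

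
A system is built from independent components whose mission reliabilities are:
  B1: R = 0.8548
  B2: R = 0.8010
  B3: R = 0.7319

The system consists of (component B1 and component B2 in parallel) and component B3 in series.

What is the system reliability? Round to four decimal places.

0.7108

Parallel (B1 and B2): 1 − (1 − 0.854800)(1 − 0.801000) = 0.971105
Series ([0.971105] and B3): 0.971105 × 0.731900 = 0.7108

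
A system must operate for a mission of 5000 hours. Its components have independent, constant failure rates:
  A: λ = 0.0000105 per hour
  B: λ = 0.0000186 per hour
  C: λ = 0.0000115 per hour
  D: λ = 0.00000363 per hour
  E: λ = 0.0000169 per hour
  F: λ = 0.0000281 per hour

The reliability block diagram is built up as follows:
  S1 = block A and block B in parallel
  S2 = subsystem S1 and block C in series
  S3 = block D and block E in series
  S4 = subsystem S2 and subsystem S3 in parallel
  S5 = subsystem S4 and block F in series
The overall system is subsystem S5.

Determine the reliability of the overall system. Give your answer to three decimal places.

R(A) = exp(−0.0000105 × 5000) = 0.94885
R(B) = exp(−0.0000186 × 5000) = 0.91119
R(C) = exp(−0.0000115 × 5000) = 0.94412
R(D) = exp(−0.00000363 × 5000) = 0.98201
R(E) = exp(−0.0000169 × 5000) = 0.91897
R(F) = exp(−0.0000281 × 5000) = 0.86892
Parallel (A and B): 1 − (1 − 0.94885)(1 − 0.91119) = 0.99546
Series ([0.99546] and C): 0.99546 × 0.94412 = 0.93983
Series (D and E): 0.98201 × 0.91897 = 0.90244
Parallel ([0.93983] and [0.90244]): 1 − (1 − 0.93983)(1 − 0.90244) = 0.99413
Series ([0.99413] and F): 0.99413 × 0.86892 = 0.864

0.864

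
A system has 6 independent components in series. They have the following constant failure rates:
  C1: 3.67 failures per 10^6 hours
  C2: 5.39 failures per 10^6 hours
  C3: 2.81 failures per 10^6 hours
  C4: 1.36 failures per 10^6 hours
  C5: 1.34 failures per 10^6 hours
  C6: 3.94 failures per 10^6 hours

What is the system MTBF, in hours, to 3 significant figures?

Series of exponential components: λ_sys = Σ λ_i
λ_sys = 0.00000367 + 0.00000539 + 0.00000281 + 0.00000136 + 0.00000134 + 0.00000394 = 1.8510e-05 /h
MTBF = 1 / λ_sys = 54000 h

54000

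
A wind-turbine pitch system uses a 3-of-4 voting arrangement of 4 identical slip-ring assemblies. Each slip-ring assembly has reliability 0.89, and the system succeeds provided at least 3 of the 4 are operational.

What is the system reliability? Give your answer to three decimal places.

R = Σ_{i=3}^{4} C(4,i) p^i (1−p)^{4−i} with p = 0.89
C(4,3)·0.89^3·0.11^1 = 0.31019
C(4,4)·0.89^4·0.11^0 = 0.62742
Sum = 0.938

0.938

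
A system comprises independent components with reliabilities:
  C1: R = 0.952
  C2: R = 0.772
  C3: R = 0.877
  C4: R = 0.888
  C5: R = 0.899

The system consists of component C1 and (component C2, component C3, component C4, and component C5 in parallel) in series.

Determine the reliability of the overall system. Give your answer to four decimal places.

Parallel (C2, C3, C4, and C5): 1 − (1 − 0.772000)(1 − 0.877000)(1 − 0.888000)(1 − 0.899000) = 0.999683
Series (C1 and [0.999683]): 0.952000 × 0.999683 = 0.9517

0.9517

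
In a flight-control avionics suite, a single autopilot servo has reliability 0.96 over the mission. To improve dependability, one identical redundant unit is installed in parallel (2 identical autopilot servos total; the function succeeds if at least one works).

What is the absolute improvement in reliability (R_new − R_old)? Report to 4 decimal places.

R_before = 0.96
R_after = 1 − (1 − 0.96)^2 = 0.9984
ΔR = 0.9984 − 0.96 = 0.0384

0.0384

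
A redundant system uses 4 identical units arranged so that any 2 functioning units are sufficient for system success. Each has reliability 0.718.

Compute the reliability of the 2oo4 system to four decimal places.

R = Σ_{i=2}^{4} C(4,i) p^i (1−p)^{4−i} with p = 0.718
C(4,2)·0.718^2·0.282^2 = 0.245979
C(4,3)·0.718^3·0.282^1 = 0.417525
C(4,4)·0.718^4·0.282^0 = 0.265765
Sum = 0.9293

0.9293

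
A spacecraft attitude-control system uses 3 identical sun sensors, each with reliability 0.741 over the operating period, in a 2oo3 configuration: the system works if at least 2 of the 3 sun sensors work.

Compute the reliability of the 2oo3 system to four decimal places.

0.8335

R = Σ_{i=2}^{3} C(3,i) p^i (1−p)^{3−i} with p = 0.741
C(3,2)·0.741^2·0.259^1 = 0.426636
C(3,3)·0.741^3·0.259^0 = 0.406869
Sum = 0.8335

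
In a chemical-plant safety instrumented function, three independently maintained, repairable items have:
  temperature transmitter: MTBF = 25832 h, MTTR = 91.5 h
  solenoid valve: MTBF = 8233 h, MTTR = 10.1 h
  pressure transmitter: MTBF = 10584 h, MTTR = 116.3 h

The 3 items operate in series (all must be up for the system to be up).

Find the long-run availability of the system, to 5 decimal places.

0.98443

A(temperature transmitter) = MTBF/(MTBF+MTTR) = 25832/(25832+91.5) = 0.996470
A(solenoid valve) = MTBF/(MTBF+MTTR) = 8233/(8233+10.1) = 0.998775
A(pressure transmitter) = MTBF/(MTBF+MTTR) = 10584/(10584+116.3) = 0.989131
Series availability: 0.996470 × 0.998775 × 0.989131 = 0.98443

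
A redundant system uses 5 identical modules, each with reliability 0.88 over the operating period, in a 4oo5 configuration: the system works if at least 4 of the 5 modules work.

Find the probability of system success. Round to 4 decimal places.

0.8875

R = Σ_{i=4}^{5} C(5,i) p^i (1−p)^{5−i} with p = 0.88
C(5,4)·0.88^4·0.12^1 = 0.359817
C(5,5)·0.88^5·0.12^0 = 0.527732
Sum = 0.8875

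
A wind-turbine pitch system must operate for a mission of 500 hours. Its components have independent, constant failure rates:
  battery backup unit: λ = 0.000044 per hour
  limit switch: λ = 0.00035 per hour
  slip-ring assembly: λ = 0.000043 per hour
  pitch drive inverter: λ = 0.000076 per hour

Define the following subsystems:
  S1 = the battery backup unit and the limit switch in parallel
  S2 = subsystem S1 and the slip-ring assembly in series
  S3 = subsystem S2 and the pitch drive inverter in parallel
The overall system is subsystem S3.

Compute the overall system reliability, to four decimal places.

R(battery backup unit) = exp(−0.000044 × 500) = 0.978240
R(limit switch) = exp(−0.00035 × 500) = 0.839457
R(slip-ring assembly) = exp(−0.000043 × 500) = 0.978729
R(pitch drive inverter) = exp(−0.000076 × 500) = 0.962713
Parallel (battery backup unit and limit switch): 1 − (1 − 0.978240)(1 − 0.839457) = 0.996507
Series ([0.996507] and slip-ring assembly): 0.996507 × 0.978729 = 0.975310
Parallel ([0.975310] and pitch drive inverter): 1 − (1 − 0.975310)(1 − 0.962713) = 0.9991

0.9991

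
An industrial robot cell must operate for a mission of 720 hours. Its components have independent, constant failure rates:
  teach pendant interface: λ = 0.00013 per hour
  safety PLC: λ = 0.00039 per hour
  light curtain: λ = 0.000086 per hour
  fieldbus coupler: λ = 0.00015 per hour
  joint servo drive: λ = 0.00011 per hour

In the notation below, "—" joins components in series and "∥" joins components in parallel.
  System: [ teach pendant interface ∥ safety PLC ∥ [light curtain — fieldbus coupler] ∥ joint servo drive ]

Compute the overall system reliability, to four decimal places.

R(teach pendant interface) = exp(−0.00013 × 720) = 0.910647
R(safety PLC) = exp(−0.00039 × 720) = 0.755179
R(light curtain) = exp(−0.000086 × 720) = 0.939958
R(fieldbus coupler) = exp(−0.00015 × 720) = 0.897628
R(joint servo drive) = exp(−0.00011 × 720) = 0.923855
Series (light curtain and fieldbus coupler): 0.939958 × 0.897628 = 0.843733
Parallel (teach pendant interface, safety PLC, [0.843733], and joint servo drive): 1 − (1 − 0.910647)(1 − 0.755179)(1 − 0.843733)(1 − 0.923855) = 0.9997

0.9997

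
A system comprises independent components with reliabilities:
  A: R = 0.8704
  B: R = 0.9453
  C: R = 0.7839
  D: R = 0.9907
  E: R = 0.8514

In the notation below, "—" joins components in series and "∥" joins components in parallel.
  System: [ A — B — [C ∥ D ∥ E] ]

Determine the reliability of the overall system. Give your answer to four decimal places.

0.8225

Parallel (C, D, and E): 1 − (1 − 0.783900)(1 − 0.990700)(1 − 0.851400) = 0.999701
Series (A, B, and [0.999701]): 0.870400 × 0.945300 × 0.999701 = 0.8225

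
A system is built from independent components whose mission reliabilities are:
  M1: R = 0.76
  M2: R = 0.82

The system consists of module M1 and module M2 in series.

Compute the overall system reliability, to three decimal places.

0.623

Series (M1 and M2): 0.76000 × 0.82000 = 0.623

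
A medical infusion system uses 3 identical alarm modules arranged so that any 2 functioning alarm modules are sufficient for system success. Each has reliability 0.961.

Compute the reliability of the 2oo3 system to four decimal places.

R = Σ_{i=2}^{3} C(3,i) p^i (1−p)^{3−i} with p = 0.961
C(3,2)·0.961^2·0.039^1 = 0.108052
C(3,3)·0.961^3·0.039^0 = 0.887504
Sum = 0.9956

0.9956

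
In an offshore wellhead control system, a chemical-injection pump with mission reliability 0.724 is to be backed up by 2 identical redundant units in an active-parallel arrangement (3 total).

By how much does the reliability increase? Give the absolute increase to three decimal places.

R_before = 0.724
R_after = 1 − (1 − 0.724)^3 = 0.979
ΔR = 0.979 − 0.724 = 0.255

0.255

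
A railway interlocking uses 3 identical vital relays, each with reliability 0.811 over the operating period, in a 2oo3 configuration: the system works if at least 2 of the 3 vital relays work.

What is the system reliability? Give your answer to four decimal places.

0.9063

R = Σ_{i=2}^{3} C(3,i) p^i (1−p)^{3−i} with p = 0.811
C(3,2)·0.811^2·0.189^1 = 0.372928
C(3,3)·0.811^3·0.189^0 = 0.533412
Sum = 0.9063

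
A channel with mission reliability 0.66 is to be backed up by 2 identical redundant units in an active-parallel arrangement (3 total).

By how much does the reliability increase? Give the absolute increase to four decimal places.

R_before = 0.66
R_after = 1 − (1 − 0.66)^3 = 0.9607
ΔR = 0.9607 − 0.66 = 0.3007

0.3007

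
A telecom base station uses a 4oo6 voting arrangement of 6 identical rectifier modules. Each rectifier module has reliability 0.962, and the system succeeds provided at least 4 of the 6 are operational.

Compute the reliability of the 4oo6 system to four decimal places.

R = Σ_{i=4}^{6} C(6,i) p^i (1−p)^{6−i} with p = 0.962
C(6,4)·0.962^4·0.038^2 = 0.018551
C(6,5)·0.962^5·0.038^1 = 0.187850
C(6,6)·0.962^6·0.038^0 = 0.792593
Sum = 0.9990

0.9990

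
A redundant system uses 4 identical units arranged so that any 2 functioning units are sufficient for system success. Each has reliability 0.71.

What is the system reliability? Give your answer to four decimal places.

R = Σ_{i=2}^{4} C(4,i) p^i (1−p)^{4−i} with p = 0.71
C(4,2)·0.71^2·0.29^2 = 0.254369
C(4,3)·0.71^3·0.29^1 = 0.415177
C(4,4)·0.71^4·0.29^0 = 0.254117
Sum = 0.9237

0.9237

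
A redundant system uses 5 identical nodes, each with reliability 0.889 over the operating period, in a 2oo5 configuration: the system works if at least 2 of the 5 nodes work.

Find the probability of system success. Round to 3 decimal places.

R = Σ_{i=2}^{5} C(5,i) p^i (1−p)^{5−i} with p = 0.889
C(5,2)·0.889^2·0.111^3 = 0.01081
C(5,3)·0.889^3·0.111^2 = 0.08657
C(5,4)·0.889^4·0.111^1 = 0.34666
C(5,5)·0.889^5·0.111^0 = 0.55528
Sum = 0.999

0.999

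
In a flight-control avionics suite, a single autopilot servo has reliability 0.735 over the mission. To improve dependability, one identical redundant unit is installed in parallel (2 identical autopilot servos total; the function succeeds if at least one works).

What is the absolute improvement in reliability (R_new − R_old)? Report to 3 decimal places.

R_before = 0.735
R_after = 1 − (1 − 0.735)^2 = 0.930
ΔR = 0.930 − 0.735 = 0.195

0.195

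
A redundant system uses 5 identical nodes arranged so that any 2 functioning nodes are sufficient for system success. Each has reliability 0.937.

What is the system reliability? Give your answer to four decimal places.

0.9999

R = Σ_{i=2}^{5} C(5,i) p^i (1−p)^{5−i} with p = 0.937
C(5,2)·0.937^2·0.063^3 = 0.002195
C(5,3)·0.937^3·0.063^2 = 0.032651
C(5,4)·0.937^4·0.063^1 = 0.242811
C(5,5)·0.937^5·0.063^0 = 0.722267
Sum = 0.9999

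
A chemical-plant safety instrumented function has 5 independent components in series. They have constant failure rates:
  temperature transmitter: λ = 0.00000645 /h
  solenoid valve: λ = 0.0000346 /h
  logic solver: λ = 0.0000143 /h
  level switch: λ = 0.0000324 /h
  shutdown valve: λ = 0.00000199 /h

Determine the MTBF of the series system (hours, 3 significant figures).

Series of exponential components: λ_sys = Σ λ_i
λ_sys = 0.00000645 + 0.0000346 + 0.0000143 + 0.0000324 + 0.00000199 = 8.9740e-05 /h
MTBF = 1 / λ_sys = 11100 h

11100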